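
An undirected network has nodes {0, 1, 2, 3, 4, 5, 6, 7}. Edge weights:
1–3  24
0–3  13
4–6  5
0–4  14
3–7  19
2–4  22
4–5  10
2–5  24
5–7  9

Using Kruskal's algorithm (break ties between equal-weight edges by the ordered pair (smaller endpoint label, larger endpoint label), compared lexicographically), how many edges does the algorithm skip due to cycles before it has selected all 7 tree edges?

Kruskal: consider edges lightest-first.
4–6 (5): add — endpoints in different components.
5–7 (9): add — endpoints in different components.
4–5 (10): add — endpoints in different components.
0–3 (13): add — endpoints in different components.
0–4 (14): add — endpoints in different components.
3–7 (19): skip — 3 and 7 already connected.
2–4 (22): add — endpoints in different components.
1–3 (24): add — endpoints in different components.
Edges rejected before the tree was complete: 1.

1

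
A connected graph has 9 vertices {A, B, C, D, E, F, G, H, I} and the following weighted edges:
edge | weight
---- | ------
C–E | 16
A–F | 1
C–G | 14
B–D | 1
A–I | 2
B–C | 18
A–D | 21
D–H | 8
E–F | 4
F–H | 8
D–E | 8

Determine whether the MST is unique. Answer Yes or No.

Kruskal: consider edges lightest-first.
A–F (1): add — endpoints in different components.
B–D (1): add — endpoints in different components.
A–I (2): add — endpoints in different components.
E–F (4): add — endpoints in different components.
D–E (8): add — endpoints in different components.
D–H (8): add — endpoints in different components.
F–H (8): skip — F and H already connected.
C–G (14): add — endpoints in different components.
C–E (16): add — endpoints in different components.
Non-tree edge F–H has weight 8, equal to the heaviest edge on its tree cycle — swapping gives another MST of the same weight. Not unique.

No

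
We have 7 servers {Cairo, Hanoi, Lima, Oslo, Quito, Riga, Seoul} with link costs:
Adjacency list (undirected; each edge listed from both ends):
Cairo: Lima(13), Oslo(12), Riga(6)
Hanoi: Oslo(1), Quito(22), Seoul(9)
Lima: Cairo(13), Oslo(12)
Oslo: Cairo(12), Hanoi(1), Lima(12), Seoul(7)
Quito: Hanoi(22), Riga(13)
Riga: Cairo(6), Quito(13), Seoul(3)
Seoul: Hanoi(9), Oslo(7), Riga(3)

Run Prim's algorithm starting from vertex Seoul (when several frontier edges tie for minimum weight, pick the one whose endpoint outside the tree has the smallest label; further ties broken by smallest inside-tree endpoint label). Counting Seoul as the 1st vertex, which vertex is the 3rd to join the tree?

Grow the tree from Seoul using Prim:
Step 1: frontier [Riga-Seoul 3, Oslo-Seoul 7, Hanoi-Seoul 9] → take Riga-Seoul (3); add Riga.
Step 2: frontier [Cairo-Riga 6, Quito-Riga 13, Oslo-Seoul 7, Hanoi-Seoul 9] → take Cairo-Riga (6); add Cairo.
Step 3: frontier [Cairo-Oslo 12, Cairo-Lima 13, Quito-Riga 13, Oslo-Seoul 7, Hanoi-Seoul 9] → take Oslo-Seoul (7); add Oslo.
Step 4: frontier [Cairo-Lima 13, Hanoi-Oslo 1, Lima-Oslo 12, Quito-Riga 13, Hanoi-Seoul 9] → take Hanoi-Oslo (1); add Hanoi.
Step 5: frontier [Cairo-Lima 13, Hanoi-Quito 22, Lima-Oslo 12, Quito-Riga 13] → take Lima-Oslo (12); add Lima.
Step 6: frontier [Hanoi-Quito 22, Quito-Riga 13] → take Quito-Riga (13); add Quito.
Vertex order: Seoul, Riga, Cairo, Oslo, Hanoi, Lima, Quito. The 3rd vertex is Cairo.

Cairo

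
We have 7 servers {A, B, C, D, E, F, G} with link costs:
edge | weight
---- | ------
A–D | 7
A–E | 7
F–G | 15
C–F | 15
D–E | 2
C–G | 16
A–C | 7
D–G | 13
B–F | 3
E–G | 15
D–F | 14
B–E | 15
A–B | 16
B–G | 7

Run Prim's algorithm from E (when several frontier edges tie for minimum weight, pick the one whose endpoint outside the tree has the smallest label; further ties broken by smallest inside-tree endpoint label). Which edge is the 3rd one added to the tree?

A-C

Grow the tree from E using Prim:
Step 1: cheapest edge leaving the tree is D–E (2); add D.
Step 2: cheapest edge leaving the tree is A–D (7); add A.
Step 3: cheapest edge leaving the tree is A–C (7); add C.
Step 4: cheapest edge leaving the tree is D–G (13); add G.
Step 5: cheapest edge leaving the tree is B–G (7); add B.
Step 6: cheapest edge leaving the tree is B–F (3); add F.
The 3rd edge added is A–C.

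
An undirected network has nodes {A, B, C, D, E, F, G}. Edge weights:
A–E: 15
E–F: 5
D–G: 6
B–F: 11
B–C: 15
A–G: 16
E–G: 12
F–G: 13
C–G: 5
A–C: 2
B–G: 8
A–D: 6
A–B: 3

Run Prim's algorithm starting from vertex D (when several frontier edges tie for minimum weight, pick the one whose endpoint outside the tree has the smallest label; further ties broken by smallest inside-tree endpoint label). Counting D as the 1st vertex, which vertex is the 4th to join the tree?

Grow the tree from D using Prim:
Step 1: frontier [A–D 6, D–G 6] → take A–D (6); add A.
Step 2: frontier [A–C 2, A–B 3, A–E 15, A–G 16, D–G 6] → take A–C (2); add C.
Step 3: frontier [A–B 3, A–E 15, A–G 16, C–G 5, B–C 15, D–G 6] → take A–B (3); add B.
Step 4: frontier [A–E 15, A–G 16, B–G 8, B–F 11, C–G 5, D–G 6] → take C–G (5); add G.
Step 5: frontier [A–E 15, B–F 11, E–G 12, F–G 13] → take B–F (11); add F.
Step 6: frontier [A–E 15, E–F 5, E–G 12] → take E–F (5); add E.
Vertex order: D, A, C, B, G, F, E. The 4th vertex is B.

B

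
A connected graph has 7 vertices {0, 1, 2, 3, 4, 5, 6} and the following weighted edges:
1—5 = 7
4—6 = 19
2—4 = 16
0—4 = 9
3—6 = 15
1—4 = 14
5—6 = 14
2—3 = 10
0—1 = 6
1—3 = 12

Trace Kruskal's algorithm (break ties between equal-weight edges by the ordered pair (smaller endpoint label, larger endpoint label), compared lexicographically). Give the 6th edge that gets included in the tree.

Kruskal's algorithm — process edges by increasing weight (ties by edge label):
0—1 (6): add — endpoints in different components.
1—5 (7): add — endpoints in different components.
0—4 (9): add — endpoints in different components.
2—3 (10): add — endpoints in different components.
1—3 (12): add — endpoints in different components.
1—4 (14): skip — 1 and 4 already connected.
5—6 (14): add — endpoints in different components.
The 6th edge added is 5—6.

5-6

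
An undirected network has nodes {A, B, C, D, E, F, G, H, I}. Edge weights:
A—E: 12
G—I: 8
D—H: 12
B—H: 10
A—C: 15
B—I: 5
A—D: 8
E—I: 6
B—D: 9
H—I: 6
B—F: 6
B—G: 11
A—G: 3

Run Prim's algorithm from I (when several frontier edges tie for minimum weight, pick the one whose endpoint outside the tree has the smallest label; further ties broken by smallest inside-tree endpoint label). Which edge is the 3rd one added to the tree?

B-F

Prim, starting at I.
Step 1: frontier [B—I 5, E—I 6, H—I 6, G—I 8] → take B—I (5); add B.
Step 2: frontier [B—F 6, B—D 9, B—H 10, B—G 11, E—I 6, H—I 6, G—I 8] → take E—I (6); add E.
Step 3: frontier [B—F 6, B—D 9, B—H 10, B—G 11, A—E 12, H—I 6, G—I 8] → take B—F (6); add F.
Step 4: frontier [B—D 9, B—H 10, B—G 11, A—E 12, H—I 6, G—I 8] → take H—I (6); add H.
Step 5: frontier [B—D 9, B—G 11, A—E 12, D—H 12, G—I 8] → take G—I (8); add G.
Step 6: frontier [B—D 9, A—E 12, A—G 3, D—H 12] → take A—G (3); add A.
Step 7: frontier [A—D 8, A—C 15, B—D 9, D—H 12] → take A—D (8); add D.
Step 8: frontier [A—C 15] → take A—C (15); add C.
The 3rd edge added is B—F.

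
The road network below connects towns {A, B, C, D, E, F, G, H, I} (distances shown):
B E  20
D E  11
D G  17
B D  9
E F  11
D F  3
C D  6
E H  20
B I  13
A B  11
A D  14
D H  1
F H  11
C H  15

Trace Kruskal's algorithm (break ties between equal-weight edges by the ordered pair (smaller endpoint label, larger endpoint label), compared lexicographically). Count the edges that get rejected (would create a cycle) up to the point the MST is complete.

Kruskal's algorithm — process edges by increasing weight (ties by edge label):
D H (1): add — endpoints in different components.
D F (3): add — endpoints in different components.
C D (6): add — endpoints in different components.
B D (9): add — endpoints in different components.
A B (11): add — endpoints in different components.
D E (11): add — endpoints in different components.
E F (11): skip — E and F already connected.
F H (11): skip — F and H already connected.
B I (13): add — endpoints in different components.
A D (14): skip — A and D already connected.
C H (15): skip — C and H already connected.
D G (17): add — endpoints in different components.
Edges rejected before the tree was complete: 4.

4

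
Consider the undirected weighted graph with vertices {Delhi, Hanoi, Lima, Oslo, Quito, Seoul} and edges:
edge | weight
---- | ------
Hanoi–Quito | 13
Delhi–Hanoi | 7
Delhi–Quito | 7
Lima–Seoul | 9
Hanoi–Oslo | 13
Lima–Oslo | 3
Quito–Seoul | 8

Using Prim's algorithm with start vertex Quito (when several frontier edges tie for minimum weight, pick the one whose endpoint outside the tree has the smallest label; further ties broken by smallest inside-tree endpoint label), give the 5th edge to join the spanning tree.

Lima-Oslo

Prim, starting at Quito.
Step 1: cheapest edge leaving the tree is Delhi–Quito (7); add Delhi.
Step 2: cheapest edge leaving the tree is Delhi–Hanoi (7); add Hanoi.
Step 3: cheapest edge leaving the tree is Quito–Seoul (8); add Seoul.
Step 4: cheapest edge leaving the tree is Lima–Seoul (9); add Lima.
Step 5: cheapest edge leaving the tree is Lima–Oslo (3); add Oslo.
The 5th edge added is Lima–Oslo.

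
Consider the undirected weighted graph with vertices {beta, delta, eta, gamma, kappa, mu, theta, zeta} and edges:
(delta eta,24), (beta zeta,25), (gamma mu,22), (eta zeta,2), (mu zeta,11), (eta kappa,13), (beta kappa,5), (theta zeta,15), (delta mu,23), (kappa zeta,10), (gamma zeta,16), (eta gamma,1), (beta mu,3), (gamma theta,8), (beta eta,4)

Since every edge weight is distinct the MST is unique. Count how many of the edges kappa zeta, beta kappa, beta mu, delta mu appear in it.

3

Kruskal: consider edges lightest-first.
eta gamma (1): add — endpoints in different components.
eta zeta (2): add — endpoints in different components.
beta mu (3): add — endpoints in different components.
beta eta (4): add — endpoints in different components.
beta kappa (5): add — endpoints in different components.
gamma theta (8): add — endpoints in different components.
kappa zeta (10): skip — kappa and zeta already connected.
mu zeta (11): skip — zeta and mu already connected.
eta kappa (13): skip — kappa and eta already connected.
theta zeta (15): skip — zeta and theta already connected.
gamma zeta (16): skip — zeta and gamma already connected.
gamma mu (22): skip — mu and gamma already connected.
delta mu (23): add — endpoints in different components.
MST edge set: {eta gamma, eta zeta, beta mu, beta eta, beta kappa, gamma theta, delta mu}.
Of the listed edges, {beta kappa, beta mu, delta mu} are in the MST → 3.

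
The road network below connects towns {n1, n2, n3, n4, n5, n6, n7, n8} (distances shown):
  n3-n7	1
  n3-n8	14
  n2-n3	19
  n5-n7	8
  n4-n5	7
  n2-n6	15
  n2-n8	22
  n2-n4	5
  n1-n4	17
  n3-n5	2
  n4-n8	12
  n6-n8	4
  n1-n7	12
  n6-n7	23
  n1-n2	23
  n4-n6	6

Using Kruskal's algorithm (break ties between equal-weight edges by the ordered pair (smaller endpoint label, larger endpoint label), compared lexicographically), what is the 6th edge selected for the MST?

n4-n5

Kruskal's algorithm — process edges by increasing weight (ties by edge label):
n3-n7 (1): add — endpoints in different components.
n3-n5 (2): add — endpoints in different components.
n6-n8 (4): add — endpoints in different components.
n2-n4 (5): add — endpoints in different components.
n4-n6 (6): add — endpoints in different components.
n4-n5 (7): add — endpoints in different components.
n5-n7 (8): skip — n7 and n5 already connected.
n1-n7 (12): add — endpoints in different components.
The 6th edge added is n4-n5.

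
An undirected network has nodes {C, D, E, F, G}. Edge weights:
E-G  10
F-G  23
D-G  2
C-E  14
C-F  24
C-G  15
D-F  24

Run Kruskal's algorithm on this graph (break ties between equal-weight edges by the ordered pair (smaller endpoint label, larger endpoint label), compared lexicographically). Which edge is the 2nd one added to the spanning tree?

E-G

Sort edges by weight, then run Kruskal:
D-G (2): add — endpoints in different components.
E-G (10): add — endpoints in different components.
C-E (14): add — endpoints in different components.
C-G (15): skip — C and G already connected.
F-G (23): add — endpoints in different components.
The 2nd edge added is E-G.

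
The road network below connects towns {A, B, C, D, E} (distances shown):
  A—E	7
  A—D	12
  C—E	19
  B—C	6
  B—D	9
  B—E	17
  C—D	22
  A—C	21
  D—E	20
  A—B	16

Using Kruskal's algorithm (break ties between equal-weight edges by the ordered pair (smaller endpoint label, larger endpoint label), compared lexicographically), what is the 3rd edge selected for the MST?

B-D

Kruskal: consider edges lightest-first.
B—C (6): add — endpoints in different components.
A—E (7): add — endpoints in different components.
B—D (9): add — endpoints in different components.
A—D (12): add — endpoints in different components.
The 3rd edge added is B—D.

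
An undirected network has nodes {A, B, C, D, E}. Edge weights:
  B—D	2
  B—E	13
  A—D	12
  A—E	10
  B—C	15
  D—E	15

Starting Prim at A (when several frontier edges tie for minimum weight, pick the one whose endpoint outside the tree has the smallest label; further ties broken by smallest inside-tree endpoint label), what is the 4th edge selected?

Prim, starting at A.
Step 1: cheapest edge leaving the tree is A—E (10); add E.
Step 2: cheapest edge leaving the tree is A—D (12); add D.
Step 3: cheapest edge leaving the tree is B—D (2); add B.
Step 4: cheapest edge leaving the tree is B—C (15); add C.
The 4th edge added is B—C.

B-C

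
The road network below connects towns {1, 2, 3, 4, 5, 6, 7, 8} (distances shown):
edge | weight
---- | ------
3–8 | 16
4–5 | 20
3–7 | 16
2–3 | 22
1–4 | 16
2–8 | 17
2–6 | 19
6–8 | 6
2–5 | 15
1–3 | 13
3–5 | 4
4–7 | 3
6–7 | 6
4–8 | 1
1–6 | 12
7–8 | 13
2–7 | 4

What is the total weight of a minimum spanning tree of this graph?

Prim's algorithm from 6:
Step 1: cheapest edge leaving the tree is 6–7 (6); add 7.
Step 2: cheapest edge leaving the tree is 4–7 (3); add 4.
Step 3: cheapest edge leaving the tree is 4–8 (1); add 8.
Step 4: cheapest edge leaving the tree is 2–7 (4); add 2.
Step 5: cheapest edge leaving the tree is 1–6 (12); add 1.
Step 6: cheapest edge leaving the tree is 1–3 (13); add 3.
Step 7: cheapest edge leaving the tree is 3–5 (4); add 5.
MST edges: 6–7, 4–7, 4–8, 2–7, 1–6, 1–3, 3–5; total weight 6+3+1+4+12+13+4 = 43.

43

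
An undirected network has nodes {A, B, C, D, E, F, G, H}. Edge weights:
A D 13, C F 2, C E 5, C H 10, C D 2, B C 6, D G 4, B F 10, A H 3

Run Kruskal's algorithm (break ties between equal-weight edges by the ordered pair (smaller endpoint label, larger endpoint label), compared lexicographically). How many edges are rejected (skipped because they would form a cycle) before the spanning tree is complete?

1

Kruskal's algorithm — process edges by increasing weight (ties by edge label):
C D (2): add — endpoints in different components.
C F (2): add — endpoints in different components.
A H (3): add — endpoints in different components.
D G (4): add — endpoints in different components.
C E (5): add — endpoints in different components.
B C (6): add — endpoints in different components.
B F (10): skip — B and F already connected.
C H (10): add — endpoints in different components.
Edges rejected before the tree was complete: 1.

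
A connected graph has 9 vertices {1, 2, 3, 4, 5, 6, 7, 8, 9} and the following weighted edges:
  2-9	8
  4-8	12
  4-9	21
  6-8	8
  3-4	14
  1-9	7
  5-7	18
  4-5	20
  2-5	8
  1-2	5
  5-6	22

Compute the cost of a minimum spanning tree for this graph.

92

Kruskal: consider edges lightest-first.
1-2 (5): add — endpoints in different components.
1-9 (7): add — endpoints in different components.
2-5 (8): add — endpoints in different components.
2-9 (8): skip — 2 and 9 already connected.
6-8 (8): add — endpoints in different components.
4-8 (12): add — endpoints in different components.
3-4 (14): add — endpoints in different components.
5-7 (18): add — endpoints in different components.
4-5 (20): add — endpoints in different components.
MST edges: 1-2, 1-9, 2-5, 6-8, 4-8, 3-4, 5-7, 4-5; total weight 5+7+8+8+12+14+18+20 = 92.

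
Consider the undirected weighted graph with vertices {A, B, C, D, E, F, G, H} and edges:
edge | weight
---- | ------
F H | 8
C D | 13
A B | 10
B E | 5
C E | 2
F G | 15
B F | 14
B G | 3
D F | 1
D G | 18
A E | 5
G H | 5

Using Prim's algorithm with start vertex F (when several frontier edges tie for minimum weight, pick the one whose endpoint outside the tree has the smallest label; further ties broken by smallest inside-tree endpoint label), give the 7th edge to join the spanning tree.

A-E

Grow the tree from F using Prim:
Step 1: cheapest edge leaving the tree is D F (1); add D.
Step 2: cheapest edge leaving the tree is F H (8); add H.
Step 3: cheapest edge leaving the tree is G H (5); add G.
Step 4: cheapest edge leaving the tree is B G (3); add B.
Step 5: cheapest edge leaving the tree is B E (5); add E.
Step 6: cheapest edge leaving the tree is C E (2); add C.
Step 7: cheapest edge leaving the tree is A E (5); add A.
The 7th edge added is A E.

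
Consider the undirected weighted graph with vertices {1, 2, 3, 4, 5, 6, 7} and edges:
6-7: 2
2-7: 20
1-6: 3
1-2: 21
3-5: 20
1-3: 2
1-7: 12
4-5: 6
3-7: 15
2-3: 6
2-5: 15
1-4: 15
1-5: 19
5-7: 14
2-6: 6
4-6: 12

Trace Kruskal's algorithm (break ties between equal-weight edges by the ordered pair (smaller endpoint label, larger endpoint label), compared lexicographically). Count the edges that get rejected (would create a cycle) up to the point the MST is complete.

2

Kruskal: consider edges lightest-first.
1-3 (2): add. Components now {1,3} {2} {4} {5} {6} {7}
6-7 (2): add. Components now {1,3} {2} {4} {5} {6,7}
1-6 (3): add. Components now {1,3,6,7} {2} {4} {5}
2-3 (6): add. Components now {1,2,3,6,7} {4} {5}
2-6 (6): skip — 2 and 6 already connected.
4-5 (6): add. Components now {1,2,3,6,7} {4,5}
1-7 (12): skip — 1 and 7 already connected.
4-6 (12): add. Components now {1,2,3,4,5,6,7}
Edges rejected before the tree was complete: 2.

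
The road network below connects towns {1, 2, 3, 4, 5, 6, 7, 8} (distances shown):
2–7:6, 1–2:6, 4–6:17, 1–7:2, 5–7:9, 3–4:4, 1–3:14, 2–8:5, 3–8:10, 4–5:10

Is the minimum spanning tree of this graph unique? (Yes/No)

No

Sort edges by weight, then run Kruskal:
1–7 (2): add — endpoints in different components.
3–4 (4): add — endpoints in different components.
2–8 (5): add — endpoints in different components.
1–2 (6): add — endpoints in different components.
2–7 (6): skip — 2 and 7 already connected.
5–7 (9): add — endpoints in different components.
3–8 (10): add — endpoints in different components.
4–5 (10): skip — 4 and 5 already connected.
1–3 (14): skip — 1 and 3 already connected.
4–6 (17): add — endpoints in different components.
Non-tree edge 2–7 has weight 6, equal to the heaviest edge on its tree cycle — swapping gives another MST of the same weight. Not unique.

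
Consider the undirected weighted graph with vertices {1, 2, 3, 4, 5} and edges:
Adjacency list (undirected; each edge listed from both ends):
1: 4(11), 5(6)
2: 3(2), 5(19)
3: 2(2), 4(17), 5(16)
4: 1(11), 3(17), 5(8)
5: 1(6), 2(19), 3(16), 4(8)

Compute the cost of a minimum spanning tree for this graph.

Prim, starting at 2.
Step 1: cheapest edge leaving the tree is 2—3 (2); add 3.
Step 2: cheapest edge leaving the tree is 3—5 (16); add 5.
Step 3: cheapest edge leaving the tree is 1—5 (6); add 1.
Step 4: cheapest edge leaving the tree is 4—5 (8); add 4.
MST edges: 2—3, 3—5, 1—5, 4—5; total weight 2+16+6+8 = 32.

32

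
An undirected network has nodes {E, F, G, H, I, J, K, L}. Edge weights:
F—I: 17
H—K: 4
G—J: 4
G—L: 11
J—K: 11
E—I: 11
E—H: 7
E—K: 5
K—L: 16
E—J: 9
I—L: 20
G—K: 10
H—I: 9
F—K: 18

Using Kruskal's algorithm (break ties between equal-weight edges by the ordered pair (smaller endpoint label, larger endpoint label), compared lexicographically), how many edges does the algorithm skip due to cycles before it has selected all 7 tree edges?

Sort edges by weight, then run Kruskal:
G—J (4): add — endpoints in different components.
H—K (4): add — endpoints in different components.
E—K (5): add — endpoints in different components.
E—H (7): skip — E and H already connected.
E—J (9): add — endpoints in different components.
H—I (9): add — endpoints in different components.
G—K (10): skip — G and K already connected.
E—I (11): skip — E and I already connected.
G—L (11): add — endpoints in different components.
J—K (11): skip — J and K already connected.
K—L (16): skip — K and L already connected.
F—I (17): add — endpoints in different components.
Edges rejected before the tree was complete: 5.

5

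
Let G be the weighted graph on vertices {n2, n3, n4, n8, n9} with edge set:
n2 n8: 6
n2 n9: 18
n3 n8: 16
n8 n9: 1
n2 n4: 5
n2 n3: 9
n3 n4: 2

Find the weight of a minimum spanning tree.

14

Prim, starting at n2.
Step 1: frontier [n2 n4 5, n2 n8 6, n2 n3 9, n2 n9 18] → take n2 n4 (5); add n4.
Step 2: frontier [n2 n8 6, n2 n3 9, n2 n9 18, n3 n4 2] → take n3 n4 (2); add n3.
Step 3: frontier [n2 n8 6, n2 n9 18, n3 n8 16] → take n2 n8 (6); add n8.
Step 4: frontier [n2 n9 18, n8 n9 1] → take n8 n9 (1); add n9.
MST edges: n2 n4, n3 n4, n2 n8, n8 n9; total weight 5+2+6+1 = 14.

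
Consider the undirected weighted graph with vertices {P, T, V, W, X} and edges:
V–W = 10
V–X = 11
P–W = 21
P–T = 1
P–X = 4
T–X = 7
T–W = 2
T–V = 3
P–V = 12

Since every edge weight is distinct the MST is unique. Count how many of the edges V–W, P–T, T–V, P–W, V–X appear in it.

Kruskal: consider edges lightest-first.
P–T (1): add. Components now {P,T} {X} {V} {W}
T–W (2): add. Components now {P,T,W} {X} {V}
T–V (3): add. Components now {P,T,V,W} {X}
P–X (4): add. Components now {P,T,V,W,X}
MST edge set: {P–T, T–W, T–V, P–X}.
Of the listed edges, {P–T, T–V} are in the MST → 2.

2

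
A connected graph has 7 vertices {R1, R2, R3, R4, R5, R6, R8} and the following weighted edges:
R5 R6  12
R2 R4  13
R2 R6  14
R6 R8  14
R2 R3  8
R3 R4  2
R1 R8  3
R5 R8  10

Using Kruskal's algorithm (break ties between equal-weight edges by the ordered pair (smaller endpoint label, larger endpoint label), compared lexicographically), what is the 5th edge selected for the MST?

R5-R6

Kruskal's algorithm — process edges by increasing weight (ties by edge label):
R3 R4 (2): add. Components now {R3,R4} {R6} {R5} {R2} {R1} {R8}
R1 R8 (3): add. Components now {R3,R4} {R6} {R5} {R2} {R1,R8}
R2 R3 (8): add. Components now {R2,R3,R4} {R6} {R5} {R1,R8}
R5 R8 (10): add. Components now {R2,R3,R4} {R6} {R1,R5,R8}
R5 R6 (12): add. Components now {R2,R3,R4} {R1,R5,R6,R8}
R2 R4 (13): skip — R4 and R2 already connected.
R2 R6 (14): add. Components now {R1,R2,R3,R4,R5,R6,R8}
The 5th edge added is R5 R6.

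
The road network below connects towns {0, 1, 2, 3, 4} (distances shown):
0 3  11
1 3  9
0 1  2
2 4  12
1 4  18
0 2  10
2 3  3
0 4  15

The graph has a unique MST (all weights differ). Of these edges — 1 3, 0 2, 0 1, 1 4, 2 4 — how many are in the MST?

Kruskal's algorithm — process edges by increasing weight (ties by edge label):
0 1 (2): add. Components now {0,1} {2} {3} {4}
2 3 (3): add. Components now {0,1} {2,3} {4}
1 3 (9): add. Components now {0,1,2,3} {4}
0 2 (10): skip — 0 and 2 already connected.
0 3 (11): skip — 0 and 3 already connected.
2 4 (12): add. Components now {0,1,2,3,4}
MST edge set: {0 1, 2 3, 1 3, 2 4}.
Of the listed edges, {1 3, 0 1, 2 4} are in the MST → 3.

3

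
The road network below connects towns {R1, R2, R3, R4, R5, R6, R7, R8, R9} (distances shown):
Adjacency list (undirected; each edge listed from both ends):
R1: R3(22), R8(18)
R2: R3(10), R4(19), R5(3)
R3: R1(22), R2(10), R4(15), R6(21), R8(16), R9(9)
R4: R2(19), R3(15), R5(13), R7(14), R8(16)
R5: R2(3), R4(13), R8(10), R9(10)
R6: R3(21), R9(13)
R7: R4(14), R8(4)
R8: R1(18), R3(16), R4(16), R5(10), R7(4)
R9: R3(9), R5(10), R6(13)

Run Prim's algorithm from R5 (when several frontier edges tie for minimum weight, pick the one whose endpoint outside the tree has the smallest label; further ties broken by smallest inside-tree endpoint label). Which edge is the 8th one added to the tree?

Prim's algorithm from R5:
Step 1: cheapest edge leaving the tree is R2-R5 (3); add R2.
Step 2: cheapest edge leaving the tree is R2-R3 (10); add R3.
Step 3: cheapest edge leaving the tree is R3-R9 (9); add R9.
Step 4: cheapest edge leaving the tree is R5-R8 (10); add R8.
Step 5: cheapest edge leaving the tree is R7-R8 (4); add R7.
Step 6: cheapest edge leaving the tree is R4-R5 (13); add R4.
Step 7: cheapest edge leaving the tree is R6-R9 (13); add R6.
Step 8: cheapest edge leaving the tree is R1-R8 (18); add R1.
The 8th edge added is R1-R8.

R1-R8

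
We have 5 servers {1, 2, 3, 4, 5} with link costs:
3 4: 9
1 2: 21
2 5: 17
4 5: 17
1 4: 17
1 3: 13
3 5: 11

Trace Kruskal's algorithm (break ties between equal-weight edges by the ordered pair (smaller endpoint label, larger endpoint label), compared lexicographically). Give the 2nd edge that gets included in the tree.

3-5

Kruskal: consider edges lightest-first.
3 4 (9): add. Components now {1} {2} {3,4} {5}
3 5 (11): add. Components now {1} {2} {3,4,5}
1 3 (13): add. Components now {1,3,4,5} {2}
1 4 (17): skip — 1 and 4 already connected.
2 5 (17): add. Components now {1,2,3,4,5}
The 2nd edge added is 3 5.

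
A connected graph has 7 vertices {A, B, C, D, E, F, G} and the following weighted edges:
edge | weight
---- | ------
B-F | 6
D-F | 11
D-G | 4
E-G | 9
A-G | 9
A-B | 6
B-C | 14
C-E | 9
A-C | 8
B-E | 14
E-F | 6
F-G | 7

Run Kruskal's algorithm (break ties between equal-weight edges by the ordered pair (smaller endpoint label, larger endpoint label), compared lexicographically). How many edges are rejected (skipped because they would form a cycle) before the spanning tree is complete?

Kruskal's algorithm — process edges by increasing weight (ties by edge label):
D-G (4): add. Components now {A} {B} {C} {D,G} {E} {F}
A-B (6): add. Components now {A,B} {C} {D,G} {E} {F}
B-F (6): add. Components now {A,B,F} {C} {D,G} {E}
E-F (6): add. Components now {A,B,E,F} {C} {D,G}
F-G (7): add. Components now {A,B,D,E,F,G} {C}
A-C (8): add. Components now {A,B,C,D,E,F,G}
Edges rejected before the tree was complete: 0.

0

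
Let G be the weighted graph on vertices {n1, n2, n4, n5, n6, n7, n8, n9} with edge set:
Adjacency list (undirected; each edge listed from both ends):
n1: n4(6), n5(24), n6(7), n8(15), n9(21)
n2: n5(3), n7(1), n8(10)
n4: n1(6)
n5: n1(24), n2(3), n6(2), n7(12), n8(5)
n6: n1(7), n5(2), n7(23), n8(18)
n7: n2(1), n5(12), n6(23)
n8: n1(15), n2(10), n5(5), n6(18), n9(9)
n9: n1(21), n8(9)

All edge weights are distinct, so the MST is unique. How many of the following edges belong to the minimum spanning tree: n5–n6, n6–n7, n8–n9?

Kruskal's algorithm — process edges by increasing weight (ties by edge label):
n2–n7 (1): add — endpoints in different components.
n5–n6 (2): add — endpoints in different components.
n2–n5 (3): add — endpoints in different components.
n5–n8 (5): add — endpoints in different components.
n1–n4 (6): add — endpoints in different components.
n1–n6 (7): add — endpoints in different components.
n8–n9 (9): add — endpoints in different components.
MST edge set: {n2–n7, n5–n6, n2–n5, n5–n8, n1–n4, n1–n6, n8–n9}.
Of the listed edges, {n5–n6, n8–n9} are in the MST → 2.

2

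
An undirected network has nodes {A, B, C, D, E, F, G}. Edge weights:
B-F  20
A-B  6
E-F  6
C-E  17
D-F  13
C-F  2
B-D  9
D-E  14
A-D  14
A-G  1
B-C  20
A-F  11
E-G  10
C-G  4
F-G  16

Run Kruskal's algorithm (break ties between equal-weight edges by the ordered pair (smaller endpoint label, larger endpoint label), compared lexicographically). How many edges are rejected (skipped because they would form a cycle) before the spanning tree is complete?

Kruskal's algorithm — process edges by increasing weight (ties by edge label):
A-G (1): add — endpoints in different components.
C-F (2): add — endpoints in different components.
C-G (4): add — endpoints in different components.
A-B (6): add — endpoints in different components.
E-F (6): add — endpoints in different components.
B-D (9): add — endpoints in different components.
Edges rejected before the tree was complete: 0.

0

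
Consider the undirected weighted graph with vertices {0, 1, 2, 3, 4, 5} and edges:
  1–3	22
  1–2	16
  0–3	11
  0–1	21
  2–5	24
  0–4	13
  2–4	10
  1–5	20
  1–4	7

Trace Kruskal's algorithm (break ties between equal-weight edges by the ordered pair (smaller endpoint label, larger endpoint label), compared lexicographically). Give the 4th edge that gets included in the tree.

Kruskal's algorithm — process edges by increasing weight (ties by edge label):
1–4 (7): add. Components now {0} {1,4} {2} {3} {5}
2–4 (10): add. Components now {0} {1,2,4} {3} {5}
0–3 (11): add. Components now {0,3} {1,2,4} {5}
0–4 (13): add. Components now {0,1,2,3,4} {5}
1–2 (16): skip — 1 and 2 already connected.
1–5 (20): add. Components now {0,1,2,3,4,5}
The 4th edge added is 0–4.

0-4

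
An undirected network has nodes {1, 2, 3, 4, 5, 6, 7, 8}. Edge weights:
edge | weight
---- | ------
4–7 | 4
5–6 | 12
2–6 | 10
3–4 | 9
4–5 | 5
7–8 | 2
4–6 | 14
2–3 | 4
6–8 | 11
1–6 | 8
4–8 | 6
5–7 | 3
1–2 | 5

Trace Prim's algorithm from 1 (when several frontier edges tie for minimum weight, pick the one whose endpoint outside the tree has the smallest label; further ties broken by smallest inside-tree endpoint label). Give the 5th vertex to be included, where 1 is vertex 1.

Prim's algorithm from 1:
Step 1: cheapest edge leaving the tree is 1–2 (5); add 2.
Step 2: cheapest edge leaving the tree is 2–3 (4); add 3.
Step 3: cheapest edge leaving the tree is 1–6 (8); add 6.
Step 4: cheapest edge leaving the tree is 3–4 (9); add 4.
Step 5: cheapest edge leaving the tree is 4–7 (4); add 7.
Step 6: cheapest edge leaving the tree is 7–8 (2); add 8.
Step 7: cheapest edge leaving the tree is 5–7 (3); add 5.
Vertex order: 1, 2, 3, 6, 4, 7, 8, 5. The 5th vertex is 4.

4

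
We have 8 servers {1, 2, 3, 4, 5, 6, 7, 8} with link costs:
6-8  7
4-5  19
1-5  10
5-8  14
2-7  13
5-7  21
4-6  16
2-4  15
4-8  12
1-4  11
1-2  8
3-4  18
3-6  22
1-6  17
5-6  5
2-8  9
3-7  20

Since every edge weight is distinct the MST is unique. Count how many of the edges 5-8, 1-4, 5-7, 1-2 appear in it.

2

Kruskal's algorithm — process edges by increasing weight (ties by edge label):
5-6 (5): add — endpoints in different components.
6-8 (7): add — endpoints in different components.
1-2 (8): add — endpoints in different components.
2-8 (9): add — endpoints in different components.
1-5 (10): skip — 1 and 5 already connected.
1-4 (11): add — endpoints in different components.
4-8 (12): skip — 4 and 8 already connected.
2-7 (13): add — endpoints in different components.
5-8 (14): skip — 5 and 8 already connected.
2-4 (15): skip — 2 and 4 already connected.
4-6 (16): skip — 4 and 6 already connected.
1-6 (17): skip — 1 and 6 already connected.
3-4 (18): add — endpoints in different components.
MST edge set: {5-6, 6-8, 1-2, 2-8, 1-4, 2-7, 3-4}.
Of the listed edges, {1-4, 1-2} are in the MST → 2.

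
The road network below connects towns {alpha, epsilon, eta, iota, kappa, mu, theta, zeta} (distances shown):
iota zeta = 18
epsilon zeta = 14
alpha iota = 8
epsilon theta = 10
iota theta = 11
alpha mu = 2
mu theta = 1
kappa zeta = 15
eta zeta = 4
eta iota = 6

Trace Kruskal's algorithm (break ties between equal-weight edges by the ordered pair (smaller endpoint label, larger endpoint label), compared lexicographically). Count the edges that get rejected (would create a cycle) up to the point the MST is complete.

2

Kruskal's algorithm — process edges by increasing weight (ties by edge label):
mu theta (1): add — endpoints in different components.
alpha mu (2): add — endpoints in different components.
eta zeta (4): add — endpoints in different components.
eta iota (6): add — endpoints in different components.
alpha iota (8): add — endpoints in different components.
epsilon theta (10): add — endpoints in different components.
iota theta (11): skip — iota and theta already connected.
epsilon zeta (14): skip — zeta and epsilon already connected.
kappa zeta (15): add — endpoints in different components.
Edges rejected before the tree was complete: 2.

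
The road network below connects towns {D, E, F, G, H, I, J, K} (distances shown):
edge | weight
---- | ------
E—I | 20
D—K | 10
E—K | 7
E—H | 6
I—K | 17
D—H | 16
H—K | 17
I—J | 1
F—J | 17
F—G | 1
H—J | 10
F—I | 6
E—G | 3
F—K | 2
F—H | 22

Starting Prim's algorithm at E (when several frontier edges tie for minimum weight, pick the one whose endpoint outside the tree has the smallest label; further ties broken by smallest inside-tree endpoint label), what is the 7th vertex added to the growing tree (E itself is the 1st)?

J

Grow the tree from E using Prim:
Step 1: cheapest edge leaving the tree is E—G (3); add G.
Step 2: cheapest edge leaving the tree is F—G (1); add F.
Step 3: cheapest edge leaving the tree is F—K (2); add K.
Step 4: cheapest edge leaving the tree is E—H (6); add H.
Step 5: cheapest edge leaving the tree is F—I (6); add I.
Step 6: cheapest edge leaving the tree is I—J (1); add J.
Step 7: cheapest edge leaving the tree is D—K (10); add D.
Vertex order: E, G, F, K, H, I, J, D. The 7th vertex is J.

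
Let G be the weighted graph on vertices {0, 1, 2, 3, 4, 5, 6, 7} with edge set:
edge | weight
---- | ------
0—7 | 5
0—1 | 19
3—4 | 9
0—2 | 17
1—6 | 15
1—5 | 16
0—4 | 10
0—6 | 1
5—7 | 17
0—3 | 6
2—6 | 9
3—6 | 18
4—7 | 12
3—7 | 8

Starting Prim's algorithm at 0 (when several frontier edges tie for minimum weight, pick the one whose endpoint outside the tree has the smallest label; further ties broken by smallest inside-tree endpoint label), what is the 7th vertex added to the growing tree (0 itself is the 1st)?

1

Grow the tree from 0 using Prim:
Step 1: cheapest edge leaving the tree is 0—6 (1); add 6.
Step 2: cheapest edge leaving the tree is 0—7 (5); add 7.
Step 3: cheapest edge leaving the tree is 0—3 (6); add 3.
Step 4: cheapest edge leaving the tree is 2—6 (9); add 2.
Step 5: cheapest edge leaving the tree is 3—4 (9); add 4.
Step 6: cheapest edge leaving the tree is 1—6 (15); add 1.
Step 7: cheapest edge leaving the tree is 1—5 (16); add 5.
Vertex order: 0, 6, 7, 3, 2, 4, 1, 5. The 7th vertex is 1.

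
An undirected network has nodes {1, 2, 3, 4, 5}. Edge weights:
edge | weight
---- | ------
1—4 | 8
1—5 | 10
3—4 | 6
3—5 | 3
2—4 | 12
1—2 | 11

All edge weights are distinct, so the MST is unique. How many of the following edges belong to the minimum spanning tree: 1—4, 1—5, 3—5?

Sort edges by weight, then run Kruskal:
3—5 (3): add. Components now {1} {2} {3,5} {4}
3—4 (6): add. Components now {1} {2} {3,4,5}
1—4 (8): add. Components now {1,3,4,5} {2}
1—5 (10): skip — 1 and 5 already connected.
1—2 (11): add. Components now {1,2,3,4,5}
MST edge set: {3—5, 3—4, 1—4, 1—2}.
Of the listed edges, {1—4, 3—5} are in the MST → 2.

2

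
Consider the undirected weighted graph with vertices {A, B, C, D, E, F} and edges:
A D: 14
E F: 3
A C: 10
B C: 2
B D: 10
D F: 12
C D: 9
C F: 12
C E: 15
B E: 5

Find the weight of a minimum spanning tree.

29

Kruskal's algorithm — process edges by increasing weight (ties by edge label):
B C (2): add — endpoints in different components.
E F (3): add — endpoints in different components.
B E (5): add — endpoints in different components.
C D (9): add — endpoints in different components.
A C (10): add — endpoints in different components.
MST edges: B C, E F, B E, C D, A C; total weight 2+3+5+9+10 = 29.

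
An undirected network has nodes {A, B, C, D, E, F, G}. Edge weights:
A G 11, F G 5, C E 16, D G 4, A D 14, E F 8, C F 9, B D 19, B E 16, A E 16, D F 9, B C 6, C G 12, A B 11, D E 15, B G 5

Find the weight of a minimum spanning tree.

Kruskal: consider edges lightest-first.
D G (4): add. Components now {A} {B} {C} {D,G} {E} {F}
B G (5): add. Components now {A} {B,D,G} {C} {E} {F}
F G (5): add. Components now {A} {B,D,F,G} {C} {E}
B C (6): add. Components now {A} {B,C,D,F,G} {E}
E F (8): add. Components now {A} {B,C,D,E,F,G}
C F (9): skip — C and F already connected.
D F (9): skip — D and F already connected.
A B (11): add. Components now {A,B,C,D,E,F,G}
MST edges: D G, B G, F G, B C, E F, A B; total weight 4+5+5+6+8+11 = 39.

39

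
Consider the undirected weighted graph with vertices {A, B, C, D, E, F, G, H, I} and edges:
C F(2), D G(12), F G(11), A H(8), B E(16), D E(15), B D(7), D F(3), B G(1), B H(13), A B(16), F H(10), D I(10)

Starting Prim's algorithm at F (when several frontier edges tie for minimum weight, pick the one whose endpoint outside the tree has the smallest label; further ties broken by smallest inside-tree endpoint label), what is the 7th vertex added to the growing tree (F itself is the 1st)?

Prim, starting at F.
Step 1: cheapest edge leaving the tree is C F (2); add C.
Step 2: cheapest edge leaving the tree is D F (3); add D.
Step 3: cheapest edge leaving the tree is B D (7); add B.
Step 4: cheapest edge leaving the tree is B G (1); add G.
Step 5: cheapest edge leaving the tree is F H (10); add H.
Step 6: cheapest edge leaving the tree is A H (8); add A.
Step 7: cheapest edge leaving the tree is D I (10); add I.
Step 8: cheapest edge leaving the tree is D E (15); add E.
Vertex order: F, C, D, B, G, H, A, I, E. The 7th vertex is A.

A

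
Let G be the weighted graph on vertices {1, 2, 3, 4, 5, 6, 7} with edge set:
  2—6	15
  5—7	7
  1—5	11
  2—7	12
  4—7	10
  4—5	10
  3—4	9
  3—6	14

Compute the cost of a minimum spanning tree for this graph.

Kruskal: consider edges lightest-first.
5—7 (7): add. Components now {1} {2} {3} {4} {5,7} {6}
3—4 (9): add. Components now {1} {2} {3,4} {5,7} {6}
4—5 (10): add. Components now {1} {2} {3,4,5,7} {6}
4—7 (10): skip — 4 and 7 already connected.
1—5 (11): add. Components now {1,3,4,5,7} {2} {6}
2—7 (12): add. Components now {1,2,3,4,5,7} {6}
3—6 (14): add. Components now {1,2,3,4,5,6,7}
MST edges: 5—7, 3—4, 4—5, 1—5, 2—7, 3—6; total weight 7+9+10+11+12+14 = 63.

63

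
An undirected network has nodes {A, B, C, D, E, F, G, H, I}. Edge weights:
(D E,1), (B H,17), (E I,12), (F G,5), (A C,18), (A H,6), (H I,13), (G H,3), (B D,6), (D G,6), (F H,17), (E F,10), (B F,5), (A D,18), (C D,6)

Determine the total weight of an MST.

44

Kruskal's algorithm — process edges by increasing weight (ties by edge label):
D E (1): add — endpoints in different components.
G H (3): add — endpoints in different components.
B F (5): add — endpoints in different components.
F G (5): add — endpoints in different components.
A H (6): add — endpoints in different components.
B D (6): add — endpoints in different components.
C D (6): add — endpoints in different components.
D G (6): skip — D and G already connected.
E F (10): skip — E and F already connected.
E I (12): add — endpoints in different components.
MST edges: D E, G H, B F, F G, A H, B D, C D, E I; total weight 1+3+5+5+6+6+6+12 = 44.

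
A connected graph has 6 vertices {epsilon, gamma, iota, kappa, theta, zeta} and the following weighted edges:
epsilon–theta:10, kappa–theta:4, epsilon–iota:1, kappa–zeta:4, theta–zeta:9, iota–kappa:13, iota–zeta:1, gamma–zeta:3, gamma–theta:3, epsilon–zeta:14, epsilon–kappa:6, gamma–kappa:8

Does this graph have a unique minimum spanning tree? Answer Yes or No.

No

Sort edges by weight, then run Kruskal:
epsilon–iota (1): add. Components now {theta} {gamma} {zeta} {kappa} {epsilon,iota}
iota–zeta (1): add. Components now {theta} {gamma} {epsilon,iota,zeta} {kappa}
gamma–theta (3): add. Components now {gamma,theta} {epsilon,iota,zeta} {kappa}
gamma–zeta (3): add. Components now {epsilon,gamma,iota,theta,zeta} {kappa}
kappa–theta (4): add. Components now {epsilon,gamma,iota,kappa,theta,zeta}
Non-tree edge kappa–zeta has weight 4, equal to the heaviest edge on its tree cycle — swapping gives another MST of the same weight. Not unique.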